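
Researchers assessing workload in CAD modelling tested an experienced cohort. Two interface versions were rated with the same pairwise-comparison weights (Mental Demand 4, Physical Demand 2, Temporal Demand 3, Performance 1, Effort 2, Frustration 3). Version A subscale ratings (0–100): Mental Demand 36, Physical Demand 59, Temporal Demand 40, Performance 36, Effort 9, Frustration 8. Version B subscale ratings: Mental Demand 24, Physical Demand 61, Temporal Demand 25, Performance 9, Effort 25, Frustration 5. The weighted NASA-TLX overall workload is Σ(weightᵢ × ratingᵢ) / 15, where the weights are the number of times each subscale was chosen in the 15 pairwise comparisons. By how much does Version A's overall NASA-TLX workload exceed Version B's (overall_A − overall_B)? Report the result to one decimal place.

Version A weighted sum = 4·36 + 2·59 + 3·40 + 1·36 + 2·9 + 3·8 = 144 + 118 + 120 + 36 + 18 + 24 = 460; overall_A = 460/15 = 30.6667.
Version B weighted sum = 4·24 + 2·61 + 3·25 + 1·9 + 2·25 + 3·5 = 96 + 122 + 75 + 9 + 50 + 15 = 367; overall_B = 367/15 = 24.4667.
Difference = 30.6667 − 24.4667 = 6.2000 ≈ 6.2.

6.2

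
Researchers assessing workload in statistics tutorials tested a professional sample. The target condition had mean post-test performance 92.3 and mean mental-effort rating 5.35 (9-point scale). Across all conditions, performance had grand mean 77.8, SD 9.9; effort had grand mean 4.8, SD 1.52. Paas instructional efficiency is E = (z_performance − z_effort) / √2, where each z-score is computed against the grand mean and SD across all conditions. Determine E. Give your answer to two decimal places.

z_performance = (92.3 − 77.8) / 9.9 = 14.5000 / 9.9 = 1.4646.
z_effort = (5.35 − 4.8) / 1.52 = 0.5500 / 1.52 = 0.3618.
z_P − z_E = 1.4646 − 0.3618 = 1.1028.
E = 1.1028 / √2 = 1.1028 / 1.41421 = 0.7798 ≈ 0.78.

0.78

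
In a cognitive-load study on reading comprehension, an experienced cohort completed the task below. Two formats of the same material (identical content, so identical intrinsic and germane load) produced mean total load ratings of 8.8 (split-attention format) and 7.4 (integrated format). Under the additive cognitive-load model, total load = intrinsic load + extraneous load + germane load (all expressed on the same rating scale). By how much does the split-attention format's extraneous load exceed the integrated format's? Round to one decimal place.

1.4

Intrinsic and germane load are equal across formats, so the difference in total load equals the difference in extraneous load.
Extraneous-load difference = 8.8 − 7.4 = 1.4.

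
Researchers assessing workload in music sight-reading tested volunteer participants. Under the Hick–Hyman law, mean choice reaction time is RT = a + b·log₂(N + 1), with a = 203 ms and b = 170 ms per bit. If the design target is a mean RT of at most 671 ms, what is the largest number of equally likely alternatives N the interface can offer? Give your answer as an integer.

5

Set 203 + 170·log₂(N + 1) ≤ 671.
log₂(N + 1) ≤ (671 − 203) / 170 = 2.7529.
N + 1 ≤ 2^2.7529 = 6.7407.
N ≤ 5.7407, so the largest integer N is 5.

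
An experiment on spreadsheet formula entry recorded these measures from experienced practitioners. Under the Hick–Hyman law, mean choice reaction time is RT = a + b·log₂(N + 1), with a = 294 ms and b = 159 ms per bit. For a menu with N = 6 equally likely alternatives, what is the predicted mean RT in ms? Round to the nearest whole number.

740

log₂(6 + 1) = log₂(7) = 2.8074.
RT = 294 + 159 × 2.8074 = 294 + 446.3766 = 740.3766 ms.
≈ 740 ms.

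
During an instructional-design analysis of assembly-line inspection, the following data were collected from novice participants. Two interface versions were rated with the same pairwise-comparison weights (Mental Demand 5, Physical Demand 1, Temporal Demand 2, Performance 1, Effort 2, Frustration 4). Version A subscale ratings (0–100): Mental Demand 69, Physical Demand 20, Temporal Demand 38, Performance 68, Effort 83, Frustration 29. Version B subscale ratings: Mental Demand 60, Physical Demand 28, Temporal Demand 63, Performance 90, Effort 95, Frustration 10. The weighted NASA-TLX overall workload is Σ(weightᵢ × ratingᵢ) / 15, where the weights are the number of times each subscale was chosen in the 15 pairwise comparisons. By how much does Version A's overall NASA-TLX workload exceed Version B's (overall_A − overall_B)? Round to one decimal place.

1.1

Version A weighted sum = 5·69 + 1·20 + 2·38 + 1·68 + 2·83 + 4·29 = 345 + 20 + 76 + 68 + 166 + 116 = 791; overall_A = 791/15 = 52.7333.
Version B weighted sum = 5·60 + 1·28 + 2·63 + 1·90 + 2·95 + 4·10 = 300 + 28 + 126 + 90 + 190 + 40 = 774; overall_B = 774/15 = 51.6000.
Difference = 52.7333 − 51.6000 = 1.1333 ≈ 1.1.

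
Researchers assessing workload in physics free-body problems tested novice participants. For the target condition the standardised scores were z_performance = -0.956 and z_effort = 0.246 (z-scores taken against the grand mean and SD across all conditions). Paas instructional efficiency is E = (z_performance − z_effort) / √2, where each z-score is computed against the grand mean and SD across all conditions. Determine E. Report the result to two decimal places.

-0.85

z_P − z_E = -0.956 − 0.246 = -1.2020.
E = -1.2020 / √2 = -1.2020 / 1.41421 = -0.8499 ≈ -0.85.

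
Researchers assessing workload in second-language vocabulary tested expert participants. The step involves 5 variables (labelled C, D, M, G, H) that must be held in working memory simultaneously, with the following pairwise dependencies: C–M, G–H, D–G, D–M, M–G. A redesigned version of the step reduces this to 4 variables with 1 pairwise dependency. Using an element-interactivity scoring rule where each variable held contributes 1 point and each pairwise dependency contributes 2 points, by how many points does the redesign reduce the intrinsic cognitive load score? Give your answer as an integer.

Original: 5 × 1 + 5 × 2 = 5 + 10 = 15.
Redesigned: 4 × 1 + 1 × 2 = 4 + 2 = 6.
Reduction = 15 − 6 = 9.

9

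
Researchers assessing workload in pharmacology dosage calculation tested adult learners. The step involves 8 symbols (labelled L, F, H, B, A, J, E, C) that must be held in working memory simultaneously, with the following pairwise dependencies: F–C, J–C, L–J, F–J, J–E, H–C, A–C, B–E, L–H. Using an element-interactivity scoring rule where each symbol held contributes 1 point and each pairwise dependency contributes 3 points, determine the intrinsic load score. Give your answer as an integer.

Count of symbols held simultaneously: 8.
Count of pairwise dependencies listed: 9.
Element contribution: 8 × 1 = 8.
Interaction contribution: 9 × 3 = 27.
Intrinsic load = 8 + 27 = 35.

35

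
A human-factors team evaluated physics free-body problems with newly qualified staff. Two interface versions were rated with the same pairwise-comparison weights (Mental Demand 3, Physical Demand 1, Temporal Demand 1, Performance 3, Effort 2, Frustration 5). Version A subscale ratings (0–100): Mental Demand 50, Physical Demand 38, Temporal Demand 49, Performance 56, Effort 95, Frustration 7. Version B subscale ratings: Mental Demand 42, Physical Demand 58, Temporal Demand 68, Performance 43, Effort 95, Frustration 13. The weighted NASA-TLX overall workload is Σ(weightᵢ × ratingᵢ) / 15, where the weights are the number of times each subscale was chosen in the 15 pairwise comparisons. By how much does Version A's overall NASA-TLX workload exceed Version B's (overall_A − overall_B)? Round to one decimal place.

-0.4

Version A weighted sum = 3·50 + 1·38 + 1·49 + 3·56 + 2·95 + 5·7 = 150 + 38 + 49 + 168 + 190 + 35 = 630; overall_A = 630/15 = 42.0000.
Version B weighted sum = 3·42 + 1·58 + 1·68 + 3·43 + 2·95 + 5·13 = 126 + 58 + 68 + 129 + 190 + 65 = 636; overall_B = 636/15 = 42.4000.
Difference = 42.0000 − 42.4000 = -0.4000 ≈ -0.4.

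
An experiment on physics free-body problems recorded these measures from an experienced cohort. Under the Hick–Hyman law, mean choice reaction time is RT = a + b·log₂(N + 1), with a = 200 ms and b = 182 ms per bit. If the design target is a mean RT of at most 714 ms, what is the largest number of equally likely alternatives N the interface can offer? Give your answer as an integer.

6

Set 200 + 182·log₂(N + 1) ≤ 714.
log₂(N + 1) ≤ (714 − 200) / 182 = 2.8242.
N + 1 ≤ 2^2.8242 = 7.0822.
N ≤ 6.0822, so the largest integer N is 6.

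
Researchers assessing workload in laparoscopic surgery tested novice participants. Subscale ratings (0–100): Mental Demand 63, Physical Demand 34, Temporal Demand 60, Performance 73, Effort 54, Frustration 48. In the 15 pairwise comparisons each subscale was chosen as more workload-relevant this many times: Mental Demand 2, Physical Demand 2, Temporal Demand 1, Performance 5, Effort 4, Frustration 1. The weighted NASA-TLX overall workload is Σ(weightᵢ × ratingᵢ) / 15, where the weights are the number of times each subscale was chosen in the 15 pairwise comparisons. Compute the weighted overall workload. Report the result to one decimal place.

The tallies are the weights (they sum to 15).
Weighted sum = 2·63 + 2·34 + 1·60 + 5·73 + 4·54 + 1·48
            = 126 + 68 + 60 + 365 + 216 + 48 = 883.
Overall workload = 883 / 15 = 58.8667 ≈ 58.9.

58.9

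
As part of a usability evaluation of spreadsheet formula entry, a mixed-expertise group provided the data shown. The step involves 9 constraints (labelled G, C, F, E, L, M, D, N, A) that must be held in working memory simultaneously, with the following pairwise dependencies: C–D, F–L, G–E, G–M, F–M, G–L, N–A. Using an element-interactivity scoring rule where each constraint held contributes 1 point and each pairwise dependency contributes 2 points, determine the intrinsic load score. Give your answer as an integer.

23

Count of constraints held simultaneously: 9.
Count of pairwise dependencies listed: 7.
Element contribution: 9 × 1 = 9.
Interaction contribution: 7 × 2 = 14.
Intrinsic load = 9 + 14 = 23.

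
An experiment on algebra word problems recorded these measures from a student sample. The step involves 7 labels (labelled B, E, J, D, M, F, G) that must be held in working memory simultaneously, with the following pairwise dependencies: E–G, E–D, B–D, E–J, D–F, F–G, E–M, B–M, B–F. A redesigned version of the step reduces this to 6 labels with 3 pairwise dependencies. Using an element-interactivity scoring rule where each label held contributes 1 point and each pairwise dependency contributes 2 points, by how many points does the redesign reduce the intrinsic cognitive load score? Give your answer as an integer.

Original: 7 × 1 + 9 × 2 = 7 + 18 = 25.
Redesigned: 6 × 1 + 3 × 2 = 6 + 6 = 12.
Reduction = 25 − 12 = 13.

13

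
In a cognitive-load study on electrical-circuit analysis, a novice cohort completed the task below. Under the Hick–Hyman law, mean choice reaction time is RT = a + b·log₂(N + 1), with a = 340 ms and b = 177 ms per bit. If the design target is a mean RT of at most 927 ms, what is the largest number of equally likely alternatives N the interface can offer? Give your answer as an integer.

Set 340 + 177·log₂(N + 1) ≤ 927.
log₂(N + 1) ≤ (927 − 340) / 177 = 3.3164.
N + 1 ≤ 2^3.3164 = 9.9618.
N ≤ 8.9618, so the largest integer N is 8.

8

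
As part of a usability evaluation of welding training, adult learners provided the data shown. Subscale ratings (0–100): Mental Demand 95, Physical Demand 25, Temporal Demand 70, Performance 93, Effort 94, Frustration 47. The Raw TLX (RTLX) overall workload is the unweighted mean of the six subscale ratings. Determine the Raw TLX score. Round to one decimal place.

Sum of ratings = 95 + 25 + 70 + 93 + 94 + 47 = 424.
RTLX = 424 / 6 = 70.6667 ≈ 70.7.

70.7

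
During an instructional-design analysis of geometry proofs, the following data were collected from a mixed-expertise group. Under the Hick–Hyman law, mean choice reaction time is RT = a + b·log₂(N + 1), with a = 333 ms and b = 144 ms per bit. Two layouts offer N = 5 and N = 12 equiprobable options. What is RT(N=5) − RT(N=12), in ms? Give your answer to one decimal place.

-160.6

RT(5) = 333 + 144·log₂(6) = 333 + 144·2.5850 = 705.2400 ms.
RT(12) = 333 + 144·log₂(13) = 333 + 144·3.7004 = 865.8576 ms.
Difference = 705.2400 − 865.8576 = -160.6176 ≈ -160.6 ms.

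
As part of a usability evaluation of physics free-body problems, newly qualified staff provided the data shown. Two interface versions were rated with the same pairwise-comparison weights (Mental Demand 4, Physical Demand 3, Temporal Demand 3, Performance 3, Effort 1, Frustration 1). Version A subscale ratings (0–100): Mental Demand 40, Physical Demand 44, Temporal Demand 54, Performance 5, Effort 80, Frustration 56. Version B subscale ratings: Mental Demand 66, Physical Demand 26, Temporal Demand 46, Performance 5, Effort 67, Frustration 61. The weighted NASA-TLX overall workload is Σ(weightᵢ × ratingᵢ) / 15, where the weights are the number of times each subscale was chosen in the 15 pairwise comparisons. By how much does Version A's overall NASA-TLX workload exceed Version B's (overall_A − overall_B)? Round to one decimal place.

Version A weighted sum = 4·40 + 3·44 + 3·54 + 3·5 + 1·80 + 1·56 = 160 + 132 + 162 + 15 + 80 + 56 = 605; overall_A = 605/15 = 40.3333.
Version B weighted sum = 4·66 + 3·26 + 3·46 + 3·5 + 1·67 + 1·61 = 264 + 78 + 138 + 15 + 67 + 61 = 623; overall_B = 623/15 = 41.5333.
Difference = 40.3333 − 41.5333 = -1.2000 ≈ -1.2.

-1.2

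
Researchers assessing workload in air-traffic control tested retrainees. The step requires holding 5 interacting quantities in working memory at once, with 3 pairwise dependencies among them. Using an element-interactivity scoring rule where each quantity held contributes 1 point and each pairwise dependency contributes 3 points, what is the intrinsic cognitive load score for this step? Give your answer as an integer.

14

Element contribution: 5 × 1 = 5.
Interaction contribution: 3 × 3 = 9.
Intrinsic load = 5 + 9 = 14.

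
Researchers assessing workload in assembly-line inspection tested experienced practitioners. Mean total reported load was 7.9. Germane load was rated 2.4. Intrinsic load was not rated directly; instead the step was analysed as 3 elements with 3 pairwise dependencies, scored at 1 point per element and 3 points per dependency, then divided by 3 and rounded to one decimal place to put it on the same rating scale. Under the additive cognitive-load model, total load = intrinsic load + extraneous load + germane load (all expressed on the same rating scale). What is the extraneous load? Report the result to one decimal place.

Intrinsic (element-interactivity): (3 × 1 + 3 × 3) / 3 = 12 / 3 = 4.0000 → 4.0.
extraneous load = total − intrinsic − germane
             = 7.9 − 4.0 − 2.4 = 1.5.

1.5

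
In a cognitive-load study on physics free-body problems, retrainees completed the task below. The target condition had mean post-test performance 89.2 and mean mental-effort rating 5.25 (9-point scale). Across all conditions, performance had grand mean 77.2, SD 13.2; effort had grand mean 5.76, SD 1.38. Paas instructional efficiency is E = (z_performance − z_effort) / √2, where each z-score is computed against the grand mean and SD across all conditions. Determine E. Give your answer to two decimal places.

0.90

z_performance = (89.2 − 77.2) / 13.2 = 12.0000 / 13.2 = 0.9091.
z_effort = (5.25 − 5.76) / 1.38 = -0.5100 / 1.38 = -0.3696.
z_P − z_E = 0.9091 − (-0.3696) = 1.2787.
E = 1.2787 / √2 = 1.2787 / 1.41421 = 0.9042 ≈ 0.90.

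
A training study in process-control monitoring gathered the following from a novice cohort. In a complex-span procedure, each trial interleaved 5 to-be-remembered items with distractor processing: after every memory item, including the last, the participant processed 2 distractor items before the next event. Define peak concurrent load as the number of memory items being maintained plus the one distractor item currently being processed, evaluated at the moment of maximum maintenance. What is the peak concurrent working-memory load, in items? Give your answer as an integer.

6

Maintenance is greatest during the distractor(s) after memory item 5: all 5 memory items are being held.
One distractor item is concurrently being processed.
Peak concurrent load = 5 + 1 = 6 items.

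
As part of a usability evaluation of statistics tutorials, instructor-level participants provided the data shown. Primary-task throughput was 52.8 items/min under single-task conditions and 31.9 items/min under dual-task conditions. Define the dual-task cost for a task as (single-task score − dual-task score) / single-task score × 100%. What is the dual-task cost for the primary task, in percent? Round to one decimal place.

39.6

Cost = (52.8 − 31.9) / 52.8 × 100%
     = 20.9000 / 52.8 × 100% = 39.5833%.
≈ 39.6%.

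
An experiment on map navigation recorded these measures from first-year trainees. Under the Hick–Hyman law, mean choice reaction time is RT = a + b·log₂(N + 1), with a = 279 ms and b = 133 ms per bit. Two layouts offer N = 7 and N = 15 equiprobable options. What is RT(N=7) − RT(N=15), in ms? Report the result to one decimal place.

-133.0

RT(7) = 279 + 133·log₂(8) = 279 + 133·3.0000 = 678.0000 ms.
RT(15) = 279 + 133·log₂(16) = 279 + 133·4.0000 = 811.0000 ms.
Difference = 678.0000 − 811.0000 = -133.0000 ≈ -133.0 ms.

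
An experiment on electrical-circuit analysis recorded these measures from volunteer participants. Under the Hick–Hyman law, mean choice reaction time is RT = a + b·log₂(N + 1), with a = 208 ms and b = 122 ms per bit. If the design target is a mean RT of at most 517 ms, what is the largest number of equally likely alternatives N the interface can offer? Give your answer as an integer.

4

Set 208 + 122·log₂(N + 1) ≤ 517.
log₂(N + 1) ≤ (517 − 208) / 122 = 2.5328.
N + 1 ≤ 2^2.5328 = 5.7869.
N ≤ 4.7869, so the largest integer N is 4.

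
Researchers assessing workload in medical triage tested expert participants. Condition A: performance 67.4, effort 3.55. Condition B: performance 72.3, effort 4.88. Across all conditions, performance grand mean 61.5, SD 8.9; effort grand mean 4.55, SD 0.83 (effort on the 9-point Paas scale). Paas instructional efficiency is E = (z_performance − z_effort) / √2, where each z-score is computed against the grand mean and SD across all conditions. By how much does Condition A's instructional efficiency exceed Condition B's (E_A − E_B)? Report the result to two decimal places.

Condition A: z_P = (67.4 − 61.5)/8.9 = 0.6629; z_E = (3.55 − 4.55)/0.83 = -1.2048; E_A = (0.6629 − (-1.2048))/√2 = 1.3207.
Condition B: z_P = (72.3 − 61.5)/8.9 = 1.2135; z_E = (4.88 − 4.55)/0.83 = 0.3976; E_B = (1.2135 − 0.3976)/√2 = 0.5769.
E_A − E_B = 1.3207 − 0.5769 = 0.7438 ≈ 0.74.

0.74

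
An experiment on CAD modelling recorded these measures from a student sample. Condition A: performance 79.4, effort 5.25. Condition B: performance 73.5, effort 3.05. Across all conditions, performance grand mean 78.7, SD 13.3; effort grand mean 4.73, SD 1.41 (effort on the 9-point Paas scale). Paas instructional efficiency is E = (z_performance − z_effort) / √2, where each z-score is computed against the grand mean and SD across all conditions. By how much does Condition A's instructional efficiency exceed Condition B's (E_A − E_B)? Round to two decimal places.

-0.79

Condition A: z_P = (79.4 − 78.7)/13.3 = 0.0526; z_E = (5.25 − 4.73)/1.41 = 0.3688; E_A = (0.0526 − 0.3688)/√2 = -0.2236.
Condition B: z_P = (73.5 − 78.7)/13.3 = -0.3910; z_E = (3.05 − 4.73)/1.41 = -1.1915; E_B = (-0.3910 − (-1.1915))/√2 = 0.5660.
E_A − E_B = -0.2236 − 0.5660 = -0.7896 ≈ -0.79.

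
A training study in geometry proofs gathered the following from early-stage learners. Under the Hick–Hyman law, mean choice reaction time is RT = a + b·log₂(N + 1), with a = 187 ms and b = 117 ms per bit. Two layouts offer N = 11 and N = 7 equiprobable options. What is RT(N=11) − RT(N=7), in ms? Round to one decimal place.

RT(11) = 187 + 117·log₂(12) = 187 + 117·3.5850 = 606.4450 ms.
RT(7) = 187 + 117·log₂(8) = 187 + 117·3.0000 = 538.0000 ms.
Difference = 606.4450 − 538.0000 = 68.4450 ≈ 68.4 ms.

68.4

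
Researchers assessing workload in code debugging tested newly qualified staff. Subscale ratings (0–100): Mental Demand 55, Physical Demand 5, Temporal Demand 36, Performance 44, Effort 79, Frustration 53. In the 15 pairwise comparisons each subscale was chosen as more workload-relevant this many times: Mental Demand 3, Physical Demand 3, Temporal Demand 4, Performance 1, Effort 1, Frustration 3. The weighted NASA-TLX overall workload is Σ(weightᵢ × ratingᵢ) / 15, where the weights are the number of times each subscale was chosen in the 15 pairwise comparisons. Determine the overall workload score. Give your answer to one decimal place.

40.4

The tallies are the weights (they sum to 15).
Weighted sum = 3·55 + 3·5 + 4·36 + 1·44 + 1·79 + 3·53
            = 165 + 15 + 144 + 44 + 79 + 159 = 606.
Overall workload = 606 / 15 = 40.4000 ≈ 40.4.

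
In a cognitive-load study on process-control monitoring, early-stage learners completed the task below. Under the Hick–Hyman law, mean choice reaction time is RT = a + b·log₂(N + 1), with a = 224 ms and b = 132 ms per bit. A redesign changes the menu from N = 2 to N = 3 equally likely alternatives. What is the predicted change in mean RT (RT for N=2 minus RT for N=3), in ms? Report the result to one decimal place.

-54.8

RT(2) = 224 + 132·log₂(3) = 224 + 132·1.5850 = 433.2200 ms.
RT(3) = 224 + 132·log₂(4) = 224 + 132·2.0000 = 488.0000 ms.
Difference = 433.2200 − 488.0000 = -54.7800 ≈ -54.8 ms.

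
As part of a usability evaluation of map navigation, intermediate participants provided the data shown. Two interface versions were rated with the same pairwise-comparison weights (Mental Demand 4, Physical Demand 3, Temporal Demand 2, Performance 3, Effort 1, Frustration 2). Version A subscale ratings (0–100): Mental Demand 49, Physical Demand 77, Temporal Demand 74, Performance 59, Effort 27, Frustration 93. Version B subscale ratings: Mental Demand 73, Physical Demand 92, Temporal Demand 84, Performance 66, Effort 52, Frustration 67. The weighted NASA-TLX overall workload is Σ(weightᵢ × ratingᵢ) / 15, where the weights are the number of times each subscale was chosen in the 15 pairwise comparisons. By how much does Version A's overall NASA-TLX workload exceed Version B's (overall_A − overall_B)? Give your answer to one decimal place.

Version A weighted sum = 4·49 + 3·77 + 2·74 + 3·59 + 1·27 + 2·93 = 196 + 231 + 148 + 177 + 27 + 186 = 965; overall_A = 965/15 = 64.3333.
Version B weighted sum = 4·73 + 3·92 + 2·84 + 3·66 + 1·52 + 2·67 = 292 + 276 + 168 + 198 + 52 + 134 = 1120; overall_B = 1120/15 = 74.6667.
Difference = 64.3333 − 74.6667 = -10.3334 ≈ -10.3.

-10.3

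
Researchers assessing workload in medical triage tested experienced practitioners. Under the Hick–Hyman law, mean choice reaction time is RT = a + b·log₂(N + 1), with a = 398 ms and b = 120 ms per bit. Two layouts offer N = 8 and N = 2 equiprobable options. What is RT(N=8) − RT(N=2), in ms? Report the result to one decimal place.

190.2

RT(8) = 398 + 120·log₂(9) = 398 + 120·3.1699 = 778.3880 ms.
RT(2) = 398 + 120·log₂(3) = 398 + 120·1.5850 = 588.2000 ms.
Difference = 778.3880 − 588.2000 = 190.1880 ≈ 190.2 ms.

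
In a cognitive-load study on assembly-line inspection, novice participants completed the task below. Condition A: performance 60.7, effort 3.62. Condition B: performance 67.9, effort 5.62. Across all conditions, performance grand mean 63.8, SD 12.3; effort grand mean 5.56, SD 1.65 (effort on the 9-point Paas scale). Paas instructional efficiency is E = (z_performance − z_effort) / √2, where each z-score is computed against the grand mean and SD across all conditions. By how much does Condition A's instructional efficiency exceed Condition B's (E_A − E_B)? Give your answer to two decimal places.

0.44

Condition A: z_P = (60.7 − 63.8)/12.3 = -0.2520; z_E = (3.62 − 5.56)/1.65 = -1.1758; E_A = (-0.2520 − (-1.1758))/√2 = 0.6532.
Condition B: z_P = (67.9 − 63.8)/12.3 = 0.3333; z_E = (5.62 − 5.56)/1.65 = 0.0364; E_B = (0.3333 − 0.0364)/√2 = 0.2099.
E_A − E_B = 0.6532 − 0.2099 = 0.4433 ≈ 0.44.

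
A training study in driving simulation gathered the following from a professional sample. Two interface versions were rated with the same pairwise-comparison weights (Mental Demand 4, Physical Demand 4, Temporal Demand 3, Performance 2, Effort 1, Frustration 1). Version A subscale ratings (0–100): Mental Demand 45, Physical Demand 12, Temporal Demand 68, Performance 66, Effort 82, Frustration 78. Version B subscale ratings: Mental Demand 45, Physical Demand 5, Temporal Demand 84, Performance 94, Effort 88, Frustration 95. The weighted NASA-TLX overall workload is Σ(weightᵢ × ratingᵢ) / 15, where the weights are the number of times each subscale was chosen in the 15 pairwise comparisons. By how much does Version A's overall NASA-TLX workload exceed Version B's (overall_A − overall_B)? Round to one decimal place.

-6.6

Version A weighted sum = 4·45 + 4·12 + 3·68 + 2·66 + 1·82 + 1·78 = 180 + 48 + 204 + 132 + 82 + 78 = 724; overall_A = 724/15 = 48.2667.
Version B weighted sum = 4·45 + 4·5 + 3·84 + 2·94 + 1·88 + 1·95 = 180 + 20 + 252 + 188 + 88 + 95 = 823; overall_B = 823/15 = 54.8667.
Difference = 48.2667 − 54.8667 = -6.6000 ≈ -6.6.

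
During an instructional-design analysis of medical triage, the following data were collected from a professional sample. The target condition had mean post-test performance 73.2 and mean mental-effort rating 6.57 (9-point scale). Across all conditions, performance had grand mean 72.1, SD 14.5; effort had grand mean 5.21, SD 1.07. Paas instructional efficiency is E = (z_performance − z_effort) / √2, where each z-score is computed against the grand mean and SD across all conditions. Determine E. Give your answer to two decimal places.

-0.85

z_performance = (73.2 − 72.1) / 14.5 = 1.1000 / 14.5 = 0.0759.
z_effort = (6.57 − 5.21) / 1.07 = 1.3600 / 1.07 = 1.2710.
z_P − z_E = 0.0759 − 1.2710 = -1.1951.
E = -1.1951 / √2 = -1.1951 / 1.41421 = -0.8451 ≈ -0.85.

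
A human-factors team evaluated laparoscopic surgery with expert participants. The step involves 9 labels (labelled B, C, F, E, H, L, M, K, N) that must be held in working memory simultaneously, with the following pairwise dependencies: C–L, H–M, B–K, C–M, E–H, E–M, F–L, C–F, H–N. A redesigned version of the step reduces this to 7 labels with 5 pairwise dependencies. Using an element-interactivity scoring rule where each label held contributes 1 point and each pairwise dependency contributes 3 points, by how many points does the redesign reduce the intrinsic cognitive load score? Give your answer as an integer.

Original: 9 × 1 + 9 × 3 = 9 + 27 = 36.
Redesigned: 7 × 1 + 5 × 3 = 7 + 15 = 22.
Reduction = 36 − 22 = 14.

14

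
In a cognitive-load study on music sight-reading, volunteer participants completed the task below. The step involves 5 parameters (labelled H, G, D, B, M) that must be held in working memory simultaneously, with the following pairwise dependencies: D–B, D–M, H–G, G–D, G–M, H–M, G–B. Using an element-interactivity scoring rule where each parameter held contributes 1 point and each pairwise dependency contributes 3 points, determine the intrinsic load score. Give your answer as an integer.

Count of parameters held simultaneously: 5.
Count of pairwise dependencies listed: 7.
Element contribution: 5 × 1 = 5.
Interaction contribution: 7 × 3 = 21.
Intrinsic load = 5 + 21 = 26.

26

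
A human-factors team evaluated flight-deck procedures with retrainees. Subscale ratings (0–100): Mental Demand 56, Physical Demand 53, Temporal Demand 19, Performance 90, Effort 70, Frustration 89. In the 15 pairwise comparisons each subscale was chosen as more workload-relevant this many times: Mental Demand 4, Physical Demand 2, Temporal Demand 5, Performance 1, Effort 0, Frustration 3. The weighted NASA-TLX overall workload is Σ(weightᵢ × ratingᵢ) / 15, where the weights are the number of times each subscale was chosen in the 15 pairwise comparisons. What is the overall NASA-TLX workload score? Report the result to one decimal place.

52.1

The tallies are the weights (they sum to 15).
Weighted sum = 4·56 + 2·53 + 5·19 + 1·90 + 0·70 + 3·89
            = 224 + 106 + 95 + 90 + 0 + 267 = 782.
Overall workload = 782 / 15 = 52.1333 ≈ 52.1.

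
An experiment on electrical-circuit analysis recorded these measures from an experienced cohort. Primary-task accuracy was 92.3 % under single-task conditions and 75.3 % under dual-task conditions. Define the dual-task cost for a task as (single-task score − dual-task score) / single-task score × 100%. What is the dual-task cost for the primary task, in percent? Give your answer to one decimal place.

18.4

Cost = (92.3 − 75.3) / 92.3 × 100%
     = 17.0000 / 92.3 × 100% = 18.4182%.
≈ 18.4%.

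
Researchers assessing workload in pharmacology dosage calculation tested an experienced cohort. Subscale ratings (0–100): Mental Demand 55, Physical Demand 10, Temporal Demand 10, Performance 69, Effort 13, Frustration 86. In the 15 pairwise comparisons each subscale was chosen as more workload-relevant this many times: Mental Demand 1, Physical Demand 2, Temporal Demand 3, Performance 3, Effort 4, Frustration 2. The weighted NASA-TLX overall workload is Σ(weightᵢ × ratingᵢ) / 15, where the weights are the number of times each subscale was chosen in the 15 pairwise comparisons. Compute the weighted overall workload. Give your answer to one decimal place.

35.7

The tallies are the weights (they sum to 15).
Weighted sum = 1·55 + 2·10 + 3·10 + 3·69 + 4·13 + 2·86
            = 55 + 20 + 30 + 207 + 52 + 172 = 536.
Overall workload = 536 / 15 = 35.7333 ≈ 35.7.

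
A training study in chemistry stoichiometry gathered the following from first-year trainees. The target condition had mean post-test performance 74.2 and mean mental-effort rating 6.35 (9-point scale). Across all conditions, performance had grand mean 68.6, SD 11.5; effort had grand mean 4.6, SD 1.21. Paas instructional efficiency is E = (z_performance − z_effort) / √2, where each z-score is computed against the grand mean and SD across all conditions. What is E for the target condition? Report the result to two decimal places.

z_performance = (74.2 − 68.6) / 11.5 = 5.6000 / 11.5 = 0.4870.
z_effort = (6.35 − 4.6) / 1.21 = 1.7500 / 1.21 = 1.4463.
z_P − z_E = 0.4870 − 1.4463 = -0.9593.
E = -0.9593 / √2 = -0.9593 / 1.41421 = -0.6783 ≈ -0.68.

-0.68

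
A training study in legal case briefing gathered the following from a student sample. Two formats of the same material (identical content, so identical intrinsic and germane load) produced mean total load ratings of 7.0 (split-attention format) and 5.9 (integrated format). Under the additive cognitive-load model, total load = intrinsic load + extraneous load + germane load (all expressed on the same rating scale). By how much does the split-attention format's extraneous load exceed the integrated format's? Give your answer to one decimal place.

1.1

Intrinsic and germane load are equal across formats, so the difference in total load equals the difference in extraneous load.
Extraneous-load difference = 7.0 − 5.9 = 1.1.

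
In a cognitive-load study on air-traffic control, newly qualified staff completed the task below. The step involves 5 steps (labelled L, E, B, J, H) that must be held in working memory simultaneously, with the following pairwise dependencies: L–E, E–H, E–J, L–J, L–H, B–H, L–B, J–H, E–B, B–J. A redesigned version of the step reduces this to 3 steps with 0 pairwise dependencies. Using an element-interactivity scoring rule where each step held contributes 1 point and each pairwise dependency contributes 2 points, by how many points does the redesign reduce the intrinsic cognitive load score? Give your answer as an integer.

22

Original: 5 × 1 + 10 × 2 = 5 + 20 = 25.
Redesigned: 3 × 1 + 0 × 2 = 3 + 0 = 3.
Reduction = 25 − 3 = 22.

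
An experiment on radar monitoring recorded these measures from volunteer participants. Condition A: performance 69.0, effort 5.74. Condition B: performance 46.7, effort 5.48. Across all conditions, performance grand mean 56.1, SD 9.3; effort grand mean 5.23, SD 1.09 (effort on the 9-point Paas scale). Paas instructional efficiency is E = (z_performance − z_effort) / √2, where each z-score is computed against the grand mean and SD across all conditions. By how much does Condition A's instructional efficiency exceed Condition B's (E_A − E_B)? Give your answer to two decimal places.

Condition A: z_P = (69.0 − 56.1)/9.3 = 1.3871; z_E = (5.74 − 5.23)/1.09 = 0.4679; E_A = (1.3871 − 0.4679)/√2 = 0.6500.
Condition B: z_P = (46.7 − 56.1)/9.3 = -1.0108; z_E = (5.48 − 5.23)/1.09 = 0.2294; E_B = (-1.0108 − 0.2294)/√2 = -0.8770.
E_A − E_B = 0.6500 − (-0.8770) = 1.5270 ≈ 1.53.

1.53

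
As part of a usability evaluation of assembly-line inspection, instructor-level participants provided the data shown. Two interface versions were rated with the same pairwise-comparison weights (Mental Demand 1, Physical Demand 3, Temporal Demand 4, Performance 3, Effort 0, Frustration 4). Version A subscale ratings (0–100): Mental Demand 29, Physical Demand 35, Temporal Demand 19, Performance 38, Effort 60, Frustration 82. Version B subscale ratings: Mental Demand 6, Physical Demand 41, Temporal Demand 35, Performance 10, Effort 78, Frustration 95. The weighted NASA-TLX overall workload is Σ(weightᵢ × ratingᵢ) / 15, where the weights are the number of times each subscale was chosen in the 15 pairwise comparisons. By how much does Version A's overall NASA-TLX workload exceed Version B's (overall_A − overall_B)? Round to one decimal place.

Version A weighted sum = 1·29 + 3·35 + 4·19 + 3·38 + 0·60 + 4·82 = 29 + 105 + 76 + 114 + 0 + 328 = 652; overall_A = 652/15 = 43.4667.
Version B weighted sum = 1·6 + 3·41 + 4·35 + 3·10 + 0·78 + 4·95 = 6 + 123 + 140 + 30 + 0 + 380 = 679; overall_B = 679/15 = 45.2667.
Difference = 43.4667 − 45.2667 = -1.8000 ≈ -1.8.

-1.8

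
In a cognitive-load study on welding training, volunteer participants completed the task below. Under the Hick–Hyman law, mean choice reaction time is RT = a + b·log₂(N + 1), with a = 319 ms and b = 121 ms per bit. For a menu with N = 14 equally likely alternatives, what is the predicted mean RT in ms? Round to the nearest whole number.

792

log₂(14 + 1) = log₂(15) = 3.9069.
RT = 319 + 121 × 3.9069 = 319 + 472.7349 = 791.7349 ms.
≈ 792 ms.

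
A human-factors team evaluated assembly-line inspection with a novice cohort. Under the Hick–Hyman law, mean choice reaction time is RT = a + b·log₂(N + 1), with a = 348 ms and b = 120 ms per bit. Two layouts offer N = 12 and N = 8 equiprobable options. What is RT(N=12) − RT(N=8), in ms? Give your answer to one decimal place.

RT(12) = 348 + 120·log₂(13) = 348 + 120·3.7004 = 792.0480 ms.
RT(8) = 348 + 120·log₂(9) = 348 + 120·3.1699 = 728.3880 ms.
Difference = 792.0480 − 728.3880 = 63.6600 ≈ 63.7 ms.

63.7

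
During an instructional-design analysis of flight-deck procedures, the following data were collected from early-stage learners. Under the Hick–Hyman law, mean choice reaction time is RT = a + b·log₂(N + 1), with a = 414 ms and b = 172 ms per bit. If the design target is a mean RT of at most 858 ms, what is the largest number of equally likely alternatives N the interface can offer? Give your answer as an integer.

Set 414 + 172·log₂(N + 1) ≤ 858.
log₂(N + 1) ≤ (858 − 414) / 172 = 2.5814.
N + 1 ≤ 2^2.5814 = 5.9852.
N ≤ 4.9852, so the largest integer N is 4.

4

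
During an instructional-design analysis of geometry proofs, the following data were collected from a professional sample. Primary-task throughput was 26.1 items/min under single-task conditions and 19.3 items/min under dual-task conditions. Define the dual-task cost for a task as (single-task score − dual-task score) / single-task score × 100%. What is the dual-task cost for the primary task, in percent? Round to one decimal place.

26.1

Cost = (26.1 − 19.3) / 26.1 × 100%
     = 6.8000 / 26.1 × 100% = 26.0536%.
≈ 26.1%.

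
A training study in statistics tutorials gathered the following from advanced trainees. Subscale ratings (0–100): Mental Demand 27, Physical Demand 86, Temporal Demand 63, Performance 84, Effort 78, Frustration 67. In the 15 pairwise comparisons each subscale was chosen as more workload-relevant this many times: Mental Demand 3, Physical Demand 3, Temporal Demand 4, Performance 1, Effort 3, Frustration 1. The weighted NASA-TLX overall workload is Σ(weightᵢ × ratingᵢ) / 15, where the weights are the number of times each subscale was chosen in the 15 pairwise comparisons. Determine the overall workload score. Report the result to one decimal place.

The tallies are the weights (they sum to 15).
Weighted sum = 3·27 + 3·86 + 4·63 + 1·84 + 3·78 + 1·67
            = 81 + 258 + 252 + 84 + 234 + 67 = 976.
Overall workload = 976 / 15 = 65.0667 ≈ 65.1.

65.1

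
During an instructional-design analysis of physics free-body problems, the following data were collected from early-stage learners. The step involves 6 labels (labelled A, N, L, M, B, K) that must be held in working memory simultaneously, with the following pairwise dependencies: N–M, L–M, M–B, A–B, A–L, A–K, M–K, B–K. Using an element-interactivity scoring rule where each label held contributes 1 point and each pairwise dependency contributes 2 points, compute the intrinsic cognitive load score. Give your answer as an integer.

22

Count of labels held simultaneously: 6.
Count of pairwise dependencies listed: 8.
Element contribution: 6 × 1 = 6.
Interaction contribution: 8 × 2 = 16.
Intrinsic load = 6 + 16 = 22.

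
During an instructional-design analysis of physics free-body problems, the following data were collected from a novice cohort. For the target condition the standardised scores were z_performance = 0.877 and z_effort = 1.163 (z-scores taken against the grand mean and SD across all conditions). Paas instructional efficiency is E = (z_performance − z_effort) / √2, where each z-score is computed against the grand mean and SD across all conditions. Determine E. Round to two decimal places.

z_P − z_E = 0.877 − 1.163 = -0.2860.
E = -0.2860 / √2 = -0.2860 / 1.41421 = -0.2022 ≈ -0.20.

-0.20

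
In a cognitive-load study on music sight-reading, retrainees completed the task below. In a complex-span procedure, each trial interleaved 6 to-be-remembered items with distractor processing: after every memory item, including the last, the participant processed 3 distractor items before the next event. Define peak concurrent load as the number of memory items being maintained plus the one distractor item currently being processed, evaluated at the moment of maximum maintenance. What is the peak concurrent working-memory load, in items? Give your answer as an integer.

7

Maintenance is greatest during the distractor(s) after memory item 6: all 6 memory items are being held.
One distractor item is concurrently being processed.
Peak concurrent load = 6 + 1 = 7 items.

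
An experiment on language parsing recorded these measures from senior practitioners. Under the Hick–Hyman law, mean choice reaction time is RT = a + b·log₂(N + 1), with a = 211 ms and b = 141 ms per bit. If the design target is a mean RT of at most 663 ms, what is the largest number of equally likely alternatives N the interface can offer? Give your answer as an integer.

8

Set 211 + 141·log₂(N + 1) ≤ 663.
log₂(N + 1) ≤ (663 − 211) / 141 = 3.2057.
N + 1 ≤ 2^3.2057 = 9.2260.
N ≤ 8.2260, so the largest integer N is 8.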